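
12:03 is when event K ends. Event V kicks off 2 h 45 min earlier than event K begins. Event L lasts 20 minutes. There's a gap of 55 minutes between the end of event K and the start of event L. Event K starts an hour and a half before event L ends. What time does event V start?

09:03

Event L starts at 12:03 + 55 min = 12:58.
Event L ends at 12:58 + 20 min = 13:18.
Event K starts at 13:18 − 90 min = 11:48.
Event V starts at 11:48 − 165 min = 09:03.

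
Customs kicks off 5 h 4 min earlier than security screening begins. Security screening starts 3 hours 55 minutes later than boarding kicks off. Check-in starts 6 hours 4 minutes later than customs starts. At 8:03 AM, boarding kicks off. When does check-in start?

Security screening starts at 8:03 AM + 235 min = 11:58 AM.
Customs starts at 11:58 AM − 304 min = 6:54 AM.
Check-in starts at 6:54 AM + 364 min = 12:58 PM.

12:58 PM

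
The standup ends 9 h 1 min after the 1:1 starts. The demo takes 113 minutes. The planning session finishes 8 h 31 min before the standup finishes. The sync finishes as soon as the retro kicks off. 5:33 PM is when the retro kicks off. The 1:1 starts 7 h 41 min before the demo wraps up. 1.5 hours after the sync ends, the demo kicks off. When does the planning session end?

The sync ends at 5:33 PM.
The demo starts at 5:33 PM + 90 min = 7:03 PM.
The demo ends at 7:03 PM + 113 min = 8:56 PM.
The 1:1 starts at 8:56 PM − 461 min = 1:15 PM.
The standup ends at 1:15 PM + 541 min = 10:16 PM.
The planning session ends at 10:16 PM − 511 min = 1:45 PM.

1:45 PM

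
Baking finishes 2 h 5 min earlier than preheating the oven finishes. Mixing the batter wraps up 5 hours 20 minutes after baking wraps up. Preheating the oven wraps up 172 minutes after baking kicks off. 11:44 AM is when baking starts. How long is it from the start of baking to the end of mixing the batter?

367 minutes

Preheating the oven ends at 11:44 AM + 172 min = 2:36 PM.
Baking ends at 2:36 PM − 125 min = 12:31 PM.
Mixing the batter ends at 12:31 PM + 320 min = 5:51 PM.
From 11:44 AM to 5:51 PM is 367 minutes.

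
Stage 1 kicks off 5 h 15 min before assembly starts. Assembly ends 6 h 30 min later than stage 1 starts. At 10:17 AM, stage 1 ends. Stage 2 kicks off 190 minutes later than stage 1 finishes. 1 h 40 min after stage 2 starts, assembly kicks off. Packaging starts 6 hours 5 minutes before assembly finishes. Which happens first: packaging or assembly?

packaging

Stage 2 starts at 10:17 AM + 190 min = 1:27 PM.
Assembly starts at 1:27 PM + 100 min = 3:07 PM.
Stage 1 starts at 3:07 PM − 315 min = 9:52 AM.
Assembly ends at 9:52 AM + 390 min = 4:22 PM.
Packaging starts at 4:22 PM − 365 min = 10:17 AM.
Packaging starts at 10:17 AM and assembly starts at 3:07 PM, so packaging is first.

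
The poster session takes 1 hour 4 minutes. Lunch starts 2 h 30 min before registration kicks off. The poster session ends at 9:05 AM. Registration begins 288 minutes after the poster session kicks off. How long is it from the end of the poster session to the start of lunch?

The poster session starts at 9:05 AM − 64 min = 8:01 AM.
Registration starts at 8:01 AM + 288 min = 12:49 PM.
Lunch starts at 12:49 PM − 150 min = 10:19 AM.
From 9:05 AM to 10:19 AM is 1 hour 14 minutes.

1 hour 14 minutes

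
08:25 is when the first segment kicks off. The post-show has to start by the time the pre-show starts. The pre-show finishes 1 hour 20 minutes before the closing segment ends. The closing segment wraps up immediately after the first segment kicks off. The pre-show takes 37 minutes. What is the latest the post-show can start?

The closing segment ends at 08:25.
The pre-show ends at 08:25 − 80 min = 07:05.
The pre-show starts at 07:05 − 37 min = 06:28.
The post-show is bounded by the pre-show, so the latest it can start is 06:28.

06:28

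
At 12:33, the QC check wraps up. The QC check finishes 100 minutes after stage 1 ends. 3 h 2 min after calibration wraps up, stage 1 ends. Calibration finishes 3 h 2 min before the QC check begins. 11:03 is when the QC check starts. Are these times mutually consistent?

Calibration ends at 11:03 − 182 min = 08:01.
Stage 1 ends at 08:01 + 182 min = 11:03.
The QC check ends at 11:03 + 100 min = 12:43.
But the QC check is also said to end at 12:33 — a 10-minute conflict.

No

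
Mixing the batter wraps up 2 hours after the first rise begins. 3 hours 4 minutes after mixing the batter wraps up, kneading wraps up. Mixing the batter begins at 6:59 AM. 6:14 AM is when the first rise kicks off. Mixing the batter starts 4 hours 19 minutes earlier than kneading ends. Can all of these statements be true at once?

Mixing the batter ends at 6:14 AM + 120 min = 8:14 AM.
Kneading ends at 8:14 AM + 184 min = 11:18 AM.
Mixing the batter starts at 11:18 AM − 259 min = 6:59 AM.
That matches the stated 6:59 AM, so the schedule is consistent.

Yes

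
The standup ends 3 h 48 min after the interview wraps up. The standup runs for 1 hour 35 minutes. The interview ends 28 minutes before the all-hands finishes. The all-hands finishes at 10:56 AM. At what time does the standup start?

12:41 PM

The interview ends at 10:56 AM − 28 min = 10:28 AM.
The standup ends at 10:28 AM + 228 min = 2:16 PM.
The standup starts at 2:16 PM − 95 min = 12:41 PM.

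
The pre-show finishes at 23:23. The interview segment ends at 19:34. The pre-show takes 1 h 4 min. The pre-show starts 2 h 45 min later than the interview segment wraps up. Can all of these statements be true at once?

Yes

The pre-show starts at 19:34 + 165 min = 22:19.
The pre-show ends at 22:19 + 64 min = 23:23.
That matches the stated 23:23, so the schedule is consistent.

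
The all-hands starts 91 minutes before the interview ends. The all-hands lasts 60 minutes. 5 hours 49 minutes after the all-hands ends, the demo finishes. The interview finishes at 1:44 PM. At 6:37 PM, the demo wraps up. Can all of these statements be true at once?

No

The all-hands starts at 1:44 PM − 91 min = 12:13 PM.
The all-hands ends at 12:13 PM + 60 min = 1:13 PM.
The demo ends at 1:13 PM + 349 min = 7:02 PM.
But the demo is also said to end at 6:37 PM — a 25-minute conflict.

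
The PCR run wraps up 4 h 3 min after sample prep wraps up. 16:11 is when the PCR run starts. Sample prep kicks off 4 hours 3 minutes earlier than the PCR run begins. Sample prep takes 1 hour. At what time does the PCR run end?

Sample prep starts at 16:11 − 243 min = 12:08.
Sample prep ends at 12:08 + 60 min = 13:08.
The PCR run ends at 13:08 + 243 min = 17:11.

17:11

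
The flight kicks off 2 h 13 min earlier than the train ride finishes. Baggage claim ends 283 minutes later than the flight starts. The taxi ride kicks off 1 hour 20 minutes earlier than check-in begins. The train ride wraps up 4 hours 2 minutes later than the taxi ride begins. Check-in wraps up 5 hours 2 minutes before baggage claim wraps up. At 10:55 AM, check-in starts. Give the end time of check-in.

11:05 AM

The taxi ride starts at 10:55 AM − 80 min = 9:35 AM.
The train ride ends at 9:35 AM + 242 min = 1:37 PM.
The flight starts at 1:37 PM − 133 min = 11:24 AM.
Baggage claim ends at 11:24 AM + 283 min = 4:07 PM.
Check-in ends at 4:07 PM − 302 min = 11:05 AM.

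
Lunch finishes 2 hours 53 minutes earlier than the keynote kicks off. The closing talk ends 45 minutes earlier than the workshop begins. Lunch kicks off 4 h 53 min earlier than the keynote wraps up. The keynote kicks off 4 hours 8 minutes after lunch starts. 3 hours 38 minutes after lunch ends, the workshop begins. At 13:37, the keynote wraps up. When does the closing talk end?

12:52

Lunch starts at 13:37 − 293 min = 08:44.
The keynote starts at 08:44 + 248 min = 12:52.
Lunch ends at 12:52 − 173 min = 09:59.
The workshop starts at 09:59 + 218 min = 13:37.
The closing talk ends at 13:37 − 45 min = 12:52.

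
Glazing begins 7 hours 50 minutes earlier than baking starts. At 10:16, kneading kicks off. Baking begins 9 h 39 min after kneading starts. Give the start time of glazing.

Baking starts at 10:16 + 579 min = 19:55.
Glazing starts at 19:55 − 470 min = 12:05.

12:05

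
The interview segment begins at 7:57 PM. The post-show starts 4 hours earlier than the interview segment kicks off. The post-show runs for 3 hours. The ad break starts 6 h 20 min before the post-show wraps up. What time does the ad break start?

The post-show starts at 7:57 PM − 240 min = 3:57 PM.
The post-show ends at 3:57 PM + 180 min = 6:57 PM.
The ad break starts at 6:57 PM − 380 min = 12:37 PM.

12:37 PM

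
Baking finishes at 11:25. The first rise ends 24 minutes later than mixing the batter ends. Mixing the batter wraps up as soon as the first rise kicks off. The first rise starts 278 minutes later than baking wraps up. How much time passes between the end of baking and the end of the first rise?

5 hours 2 minutes

The first rise starts at 11:25 + 278 min = 16:03.
So mixing the batter ends at 16:03.
The first rise ends at 16:03 + 24 min = 16:27.
From 11:25 to 16:27 is 5 hours 2 minutes.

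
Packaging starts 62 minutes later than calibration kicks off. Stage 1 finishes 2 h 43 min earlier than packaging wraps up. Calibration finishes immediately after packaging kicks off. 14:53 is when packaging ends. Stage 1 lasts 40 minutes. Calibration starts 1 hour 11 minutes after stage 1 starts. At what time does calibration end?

13:43

Stage 1 ends at 14:53 − 163 min = 12:10.
Stage 1 starts at 12:10 − 40 min = 11:30.
Calibration starts at 11:30 + 71 min = 12:41.
Packaging starts at 12:41 + 62 min = 13:43.
So calibration ends at 13:43.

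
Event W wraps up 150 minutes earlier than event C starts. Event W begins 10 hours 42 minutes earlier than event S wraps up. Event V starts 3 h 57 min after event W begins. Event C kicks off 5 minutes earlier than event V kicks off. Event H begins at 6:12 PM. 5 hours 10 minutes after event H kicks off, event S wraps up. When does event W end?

2:02 PM

Event S ends at 6:12 PM + 310 min = 11:22 PM.
Event W starts at 11:22 PM − 642 min = 12:40 PM.
Event V starts at 12:40 PM + 237 min = 4:37 PM.
Event C starts at 4:37 PM − 5 min = 4:32 PM.
Event W ends at 4:32 PM − 150 min = 2:02 PM.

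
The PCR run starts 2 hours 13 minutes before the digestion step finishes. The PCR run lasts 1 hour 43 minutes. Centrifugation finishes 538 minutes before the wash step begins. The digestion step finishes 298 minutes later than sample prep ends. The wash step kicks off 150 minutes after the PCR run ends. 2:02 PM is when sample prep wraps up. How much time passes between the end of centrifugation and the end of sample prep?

two hours

The digestion step ends at 2:02 PM + 298 min = 7:00 PM.
The PCR run starts at 7:00 PM − 133 min = 4:47 PM.
The PCR run ends at 4:47 PM + 103 min = 6:30 PM.
The wash step starts at 6:30 PM + 150 min = 9:00 PM.
Centrifugation ends at 9:00 PM − 538 min = 12:02 PM.
From 12:02 PM to 2:02 PM is two hours.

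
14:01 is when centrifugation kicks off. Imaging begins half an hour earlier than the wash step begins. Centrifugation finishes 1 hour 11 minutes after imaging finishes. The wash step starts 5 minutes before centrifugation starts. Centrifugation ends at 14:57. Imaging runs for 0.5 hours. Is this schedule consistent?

No

The wash step starts at 14:01 − 5 min = 13:56.
Imaging starts at 13:56 − 30 min = 13:26.
Imaging ends at 13:26 + 30 min = 13:56.
Centrifugation ends at 13:56 + 71 min = 15:07.
But centrifugation is also said to end at 14:57 — a 10-minute conflict.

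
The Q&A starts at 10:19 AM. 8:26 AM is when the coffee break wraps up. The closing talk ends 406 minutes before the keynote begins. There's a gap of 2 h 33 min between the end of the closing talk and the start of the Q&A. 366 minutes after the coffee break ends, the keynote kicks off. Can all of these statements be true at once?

Yes

The keynote starts at 8:26 AM + 366 min = 2:32 PM.
The closing talk ends at 2:32 PM − 406 min = 7:46 AM.
The Q&A starts at 7:46 AM + 153 min = 10:19 AM.
That matches the stated 10:19 AM, so the schedule is consistent.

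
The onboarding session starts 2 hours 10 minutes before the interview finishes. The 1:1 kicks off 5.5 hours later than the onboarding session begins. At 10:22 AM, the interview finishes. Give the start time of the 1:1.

1:42 PM

The onboarding session starts at 10:22 AM − 130 min = 8:12 AM.
The 1:1 starts at 8:12 AM + 330 min = 1:42 PM.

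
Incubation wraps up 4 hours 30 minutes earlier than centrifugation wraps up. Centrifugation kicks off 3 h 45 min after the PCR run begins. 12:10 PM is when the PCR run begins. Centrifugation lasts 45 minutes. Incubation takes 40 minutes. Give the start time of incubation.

11:30 AM

Centrifugation starts at 12:10 PM + 225 min = 3:55 PM.
Centrifugation ends at 3:55 PM + 45 min = 4:40 PM.
Incubation ends at 4:40 PM − 270 min = 12:10 PM.
Incubation starts at 12:10 PM − 40 min = 11:30 AM.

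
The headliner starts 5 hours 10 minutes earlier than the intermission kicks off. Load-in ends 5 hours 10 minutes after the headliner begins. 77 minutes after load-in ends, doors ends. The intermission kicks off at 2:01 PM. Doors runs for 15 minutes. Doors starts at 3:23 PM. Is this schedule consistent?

No

The headliner starts at 2:01 PM − 310 min = 8:51 AM.
Load-in ends at 8:51 AM + 310 min = 2:01 PM.
Doors ends at 2:01 PM + 77 min = 3:18 PM.
Doors starts at 3:18 PM − 15 min = 3:03 PM.
But doors is also said to start at 3:23 PM — a 20-minute conflict.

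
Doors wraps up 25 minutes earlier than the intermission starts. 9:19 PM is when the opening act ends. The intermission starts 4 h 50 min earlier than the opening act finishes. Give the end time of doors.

The intermission starts at 9:19 PM − 290 min = 4:29 PM.
Doors ends at 4:29 PM − 25 min = 4:04 PM.

4:04 PM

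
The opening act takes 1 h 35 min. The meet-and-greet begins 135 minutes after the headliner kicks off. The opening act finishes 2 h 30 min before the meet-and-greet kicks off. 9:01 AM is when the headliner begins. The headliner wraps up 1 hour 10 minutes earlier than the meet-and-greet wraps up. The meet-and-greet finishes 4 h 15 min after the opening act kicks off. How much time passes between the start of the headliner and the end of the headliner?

The meet-and-greet starts at 9:01 AM + 135 min = 11:16 AM.
The opening act ends at 11:16 AM − 150 min = 8:46 AM.
The opening act starts at 8:46 AM − 95 min = 7:11 AM.
The meet-and-greet ends at 7:11 AM + 255 min = 11:26 AM.
The headliner ends at 11:26 AM − 70 min = 10:16 AM.
From 9:01 AM to 10:16 AM is 1 hour 15 minutes.

1 hour 15 minutes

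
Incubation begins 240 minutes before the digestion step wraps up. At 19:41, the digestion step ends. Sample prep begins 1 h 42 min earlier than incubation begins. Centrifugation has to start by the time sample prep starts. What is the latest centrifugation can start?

13:59

Incubation starts at 19:41 − 240 min = 15:41.
Sample prep starts at 15:41 − 102 min = 13:59.
Centrifugation is bounded by sample prep, so the latest it can start is 13:59.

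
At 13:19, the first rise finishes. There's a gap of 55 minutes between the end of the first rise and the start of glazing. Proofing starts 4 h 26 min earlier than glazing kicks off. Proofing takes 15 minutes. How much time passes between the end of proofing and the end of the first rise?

Glazing starts at 13:19 + 55 min = 14:14.
Proofing starts at 14:14 − 266 min = 09:48.
Proofing ends at 09:48 + 15 min = 10:03.
From 10:03 to 13:19 is 3 h 16 min.

3 h 16 min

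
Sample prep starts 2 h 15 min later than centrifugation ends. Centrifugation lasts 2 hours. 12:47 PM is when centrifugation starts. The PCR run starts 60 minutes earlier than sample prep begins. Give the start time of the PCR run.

4:02 PM

Centrifugation ends at 12:47 PM + 120 min = 2:47 PM.
Sample prep starts at 2:47 PM + 135 min = 5:02 PM.
The PCR run starts at 5:02 PM − 60 min = 4:02 PM.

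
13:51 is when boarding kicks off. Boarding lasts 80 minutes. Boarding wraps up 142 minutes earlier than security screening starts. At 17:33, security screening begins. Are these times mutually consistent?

Boarding ends at 17:33 − 142 min = 15:11.
Boarding starts at 15:11 − 80 min = 13:51.
That matches the stated 13:51, so the schedule is consistent.

Yes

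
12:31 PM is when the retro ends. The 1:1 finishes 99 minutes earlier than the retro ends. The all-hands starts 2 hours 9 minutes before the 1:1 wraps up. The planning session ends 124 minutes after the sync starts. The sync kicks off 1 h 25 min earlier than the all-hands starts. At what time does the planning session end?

The 1:1 ends at 12:31 PM − 99 min = 10:52 AM.
The all-hands starts at 10:52 AM − 129 min = 8:43 AM.
The sync starts at 8:43 AM − 85 min = 7:18 AM.
The planning session ends at 7:18 AM + 124 min = 9:22 AM.

9:22 AM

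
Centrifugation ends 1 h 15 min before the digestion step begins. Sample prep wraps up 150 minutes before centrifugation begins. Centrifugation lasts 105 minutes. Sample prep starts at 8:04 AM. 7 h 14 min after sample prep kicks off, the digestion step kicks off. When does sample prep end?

9:48 AM

The digestion step starts at 8:04 AM + 434 min = 3:18 PM.
Centrifugation ends at 3:18 PM − 75 min = 2:03 PM.
Centrifugation starts at 2:03 PM − 105 min = 12:18 PM.
Sample prep ends at 12:18 PM − 150 min = 9:48 AM.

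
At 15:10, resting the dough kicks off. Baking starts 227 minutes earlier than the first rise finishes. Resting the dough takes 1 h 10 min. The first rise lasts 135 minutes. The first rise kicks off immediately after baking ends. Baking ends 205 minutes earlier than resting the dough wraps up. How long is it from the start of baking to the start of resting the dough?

Resting the dough ends at 15:10 + 70 min = 16:20.
Baking ends at 16:20 − 205 min = 12:55.
So the first rise starts at 12:55.
The first rise ends at 12:55 + 135 min = 15:10.
Baking starts at 15:10 − 227 min = 11:23.
From 11:23 to 15:10 is 3 hours 47 minutes.

3 hours 47 minutes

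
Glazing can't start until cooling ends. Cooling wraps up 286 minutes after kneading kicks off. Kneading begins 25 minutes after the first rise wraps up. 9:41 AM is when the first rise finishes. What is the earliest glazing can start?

2:52 PM

Kneading starts at 9:41 AM + 25 min = 10:06 AM.
Cooling ends at 10:06 AM + 286 min = 2:52 PM.
Glazing is bounded by cooling, so the earliest it can start is 2:52 PM.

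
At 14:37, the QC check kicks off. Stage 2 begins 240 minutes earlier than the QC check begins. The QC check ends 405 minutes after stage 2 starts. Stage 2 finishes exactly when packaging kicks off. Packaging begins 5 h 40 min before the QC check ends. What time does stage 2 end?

Stage 2 starts at 14:37 − 240 min = 10:37.
The QC check ends at 10:37 + 405 min = 17:22.
Packaging starts at 17:22 − 340 min = 11:42.
So stage 2 ends at 11:42.

11:42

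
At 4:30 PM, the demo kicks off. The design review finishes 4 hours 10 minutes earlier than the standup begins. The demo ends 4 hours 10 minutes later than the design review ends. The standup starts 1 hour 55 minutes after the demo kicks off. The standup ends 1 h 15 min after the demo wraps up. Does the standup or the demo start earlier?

the demo

The standup starts at 4:30 PM + 115 min = 6:25 PM.
The standup starts at 6:25 PM and the demo starts at 4:30 PM, so the demo is first.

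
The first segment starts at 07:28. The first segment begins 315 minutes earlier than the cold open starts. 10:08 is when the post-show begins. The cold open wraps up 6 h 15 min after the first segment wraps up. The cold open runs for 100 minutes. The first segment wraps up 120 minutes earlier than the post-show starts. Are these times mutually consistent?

The first segment ends at 10:08 − 120 min = 08:08.
The cold open ends at 08:08 + 375 min = 14:23.
The cold open starts at 14:23 − 100 min = 12:43.
The first segment starts at 12:43 − 315 min = 07:28.
That matches the stated 07:28, so the schedule is consistent.

Yes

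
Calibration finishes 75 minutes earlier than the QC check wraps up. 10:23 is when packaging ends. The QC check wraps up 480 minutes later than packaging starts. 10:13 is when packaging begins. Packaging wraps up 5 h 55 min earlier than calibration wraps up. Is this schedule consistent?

The QC check ends at 10:13 + 480 min = 18:13.
Calibration ends at 18:13 − 75 min = 16:58.
Packaging ends at 16:58 − 355 min = 11:03.
But packaging is also said to end at 10:23 — a 40-minute conflict.

No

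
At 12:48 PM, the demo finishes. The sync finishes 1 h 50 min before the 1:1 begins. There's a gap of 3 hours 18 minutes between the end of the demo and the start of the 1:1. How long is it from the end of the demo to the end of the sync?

1 hour 28 minutes

The 1:1 starts at 12:48 PM + 198 min = 4:06 PM.
The sync ends at 4:06 PM − 110 min = 2:16 PM.
From 12:48 PM to 2:16 PM is 1 hour 28 minutes.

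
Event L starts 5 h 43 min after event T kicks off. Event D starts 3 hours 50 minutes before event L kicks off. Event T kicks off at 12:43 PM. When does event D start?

2:36 PM

Event L starts at 12:43 PM + 343 min = 6:26 PM.
Event D starts at 6:26 PM − 230 min = 2:36 PM.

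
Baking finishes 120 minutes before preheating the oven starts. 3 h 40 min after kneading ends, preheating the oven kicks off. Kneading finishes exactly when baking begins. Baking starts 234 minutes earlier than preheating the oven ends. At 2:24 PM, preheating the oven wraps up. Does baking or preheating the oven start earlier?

baking

Baking starts at 2:24 PM − 234 min = 10:30 AM.
So kneading ends at 10:30 AM.
Preheating the oven starts at 10:30 AM + 220 min = 2:10 PM.
Baking starts at 10:30 AM and preheating the oven starts at 2:10 PM, so baking is first.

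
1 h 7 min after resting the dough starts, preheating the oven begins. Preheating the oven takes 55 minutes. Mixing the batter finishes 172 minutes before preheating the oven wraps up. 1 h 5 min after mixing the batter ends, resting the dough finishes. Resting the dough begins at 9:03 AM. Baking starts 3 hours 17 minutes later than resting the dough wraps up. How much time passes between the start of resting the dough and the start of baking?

Preheating the oven starts at 9:03 AM + 67 min = 10:10 AM.
Preheating the oven ends at 10:10 AM + 55 min = 11:05 AM.
Mixing the batter ends at 11:05 AM − 172 min = 8:13 AM.
Resting the dough ends at 8:13 AM + 65 min = 9:18 AM.
Baking starts at 9:18 AM + 197 min = 12:35 PM.
From 9:03 AM to 12:35 PM is 3 h 32 min.

3 h 32 min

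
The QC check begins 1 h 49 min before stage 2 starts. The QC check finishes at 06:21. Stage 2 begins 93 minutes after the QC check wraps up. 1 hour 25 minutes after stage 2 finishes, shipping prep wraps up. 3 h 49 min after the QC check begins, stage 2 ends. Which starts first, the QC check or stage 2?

the QC check

Stage 2 starts at 06:21 + 93 min = 07:54.
The QC check starts at 07:54 − 109 min = 06:05.
The QC check starts at 06:05 and stage 2 starts at 07:54, so the QC check is first.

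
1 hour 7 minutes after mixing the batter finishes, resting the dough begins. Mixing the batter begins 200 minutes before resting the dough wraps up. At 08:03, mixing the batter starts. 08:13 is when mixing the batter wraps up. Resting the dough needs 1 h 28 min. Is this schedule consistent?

Resting the dough starts at 08:13 + 67 min = 09:20.
Resting the dough ends at 09:20 + 88 min = 10:48.
Mixing the batter starts at 10:48 − 200 min = 07:28.
But mixing the batter is also said to start at 08:03 — a 35-minute conflict.

No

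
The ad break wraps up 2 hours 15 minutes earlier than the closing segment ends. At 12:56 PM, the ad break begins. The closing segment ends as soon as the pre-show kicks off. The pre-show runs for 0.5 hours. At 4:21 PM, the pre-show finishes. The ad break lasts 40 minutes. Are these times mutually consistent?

The pre-show starts at 4:21 PM − 30 min = 3:51 PM.
So the closing segment ends at 3:51 PM.
The ad break ends at 3:51 PM − 135 min = 1:36 PM.
The ad break starts at 1:36 PM − 40 min = 12:56 PM.
That matches the stated 12:56 PM, so the schedule is consistent.

Yes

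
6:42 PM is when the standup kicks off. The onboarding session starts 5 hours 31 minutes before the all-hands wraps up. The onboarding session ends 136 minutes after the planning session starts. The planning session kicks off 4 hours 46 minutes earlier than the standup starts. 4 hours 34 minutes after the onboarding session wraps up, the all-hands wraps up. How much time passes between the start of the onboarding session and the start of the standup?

207 minutes

The planning session starts at 6:42 PM − 286 min = 1:56 PM.
The onboarding session ends at 1:56 PM + 136 min = 4:12 PM.
The all-hands ends at 4:12 PM + 274 min = 8:46 PM.
The onboarding session starts at 8:46 PM − 331 min = 3:15 PM.
From 3:15 PM to 6:42 PM is 207 minutes.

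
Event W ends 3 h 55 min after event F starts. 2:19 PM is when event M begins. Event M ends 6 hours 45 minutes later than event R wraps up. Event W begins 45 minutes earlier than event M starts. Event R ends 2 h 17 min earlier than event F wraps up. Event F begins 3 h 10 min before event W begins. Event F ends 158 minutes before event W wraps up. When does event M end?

4:09 PM

Event W starts at 2:19 PM − 45 min = 1:34 PM.
Event F starts at 1:34 PM − 190 min = 10:24 AM.
Event W ends at 10:24 AM + 235 min = 2:19 PM.
Event F ends at 2:19 PM − 158 min = 11:41 AM.
Event R ends at 11:41 AM − 137 min = 9:24 AM.
Event M ends at 9:24 AM + 405 min = 4:09 PM.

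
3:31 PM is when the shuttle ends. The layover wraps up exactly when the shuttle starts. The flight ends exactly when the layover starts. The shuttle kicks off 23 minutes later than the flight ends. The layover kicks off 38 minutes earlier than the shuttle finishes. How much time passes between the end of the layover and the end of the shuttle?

15 minutes

The layover starts at 3:31 PM − 38 min = 2:53 PM.
So the flight ends at 2:53 PM.
The shuttle starts at 2:53 PM + 23 min = 3:16 PM.
So the layover ends at 3:16 PM.
From 3:16 PM to 3:31 PM is 15 minutes.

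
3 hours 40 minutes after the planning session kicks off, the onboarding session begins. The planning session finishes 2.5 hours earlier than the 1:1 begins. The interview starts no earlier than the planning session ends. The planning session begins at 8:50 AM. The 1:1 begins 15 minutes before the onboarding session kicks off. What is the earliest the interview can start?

9:45 AM

The onboarding session starts at 8:50 AM + 220 min = 12:30 PM.
The 1:1 starts at 12:30 PM − 15 min = 12:15 PM.
The planning session ends at 12:15 PM − 150 min = 9:45 AM.
The interview is bounded by the planning session, so the earliest it can start is 9:45 AM.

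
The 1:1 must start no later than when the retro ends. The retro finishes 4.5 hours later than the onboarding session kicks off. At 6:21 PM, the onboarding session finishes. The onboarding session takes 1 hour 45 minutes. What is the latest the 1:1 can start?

9:06 PM

The onboarding session starts at 6:21 PM − 105 min = 4:36 PM.
The retro ends at 4:36 PM + 270 min = 9:06 PM.
The 1:1 is bounded by the retro, so the latest it can start is 9:06 PM.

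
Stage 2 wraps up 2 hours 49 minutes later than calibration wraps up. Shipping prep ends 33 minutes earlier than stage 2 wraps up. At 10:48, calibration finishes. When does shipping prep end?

Stage 2 ends at 10:48 + 169 min = 13:37.
Shipping prep ends at 13:37 − 33 min = 13:04.

13:04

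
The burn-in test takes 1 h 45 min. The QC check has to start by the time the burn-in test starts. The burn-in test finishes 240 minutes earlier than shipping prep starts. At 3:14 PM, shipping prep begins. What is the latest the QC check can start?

9:29 AM

The burn-in test ends at 3:14 PM − 240 min = 11:14 AM.
The burn-in test starts at 11:14 AM − 105 min = 9:29 AM.
The QC check is bounded by the burn-in test, so the latest it can start is 9:29 AM.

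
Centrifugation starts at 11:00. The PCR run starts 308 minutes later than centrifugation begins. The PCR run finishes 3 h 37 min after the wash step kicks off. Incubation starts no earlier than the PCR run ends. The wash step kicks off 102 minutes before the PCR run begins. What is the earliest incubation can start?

18:03

The PCR run starts at 11:00 + 308 min = 16:08.
The wash step starts at 16:08 − 102 min = 14:26.
The PCR run ends at 14:26 + 217 min = 18:03.
Incubation is bounded by the PCR run, so the earliest it can start is 18:03.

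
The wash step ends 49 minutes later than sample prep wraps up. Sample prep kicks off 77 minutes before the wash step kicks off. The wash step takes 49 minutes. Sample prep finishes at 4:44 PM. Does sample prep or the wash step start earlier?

The wash step ends at 4:44 PM + 49 min = 5:33 PM.
The wash step starts at 5:33 PM − 49 min = 4:44 PM.
Sample prep starts at 4:44 PM − 77 min = 3:27 PM.
Sample prep starts at 3:27 PM and the wash step starts at 4:44 PM, so sample prep is first.

sample prep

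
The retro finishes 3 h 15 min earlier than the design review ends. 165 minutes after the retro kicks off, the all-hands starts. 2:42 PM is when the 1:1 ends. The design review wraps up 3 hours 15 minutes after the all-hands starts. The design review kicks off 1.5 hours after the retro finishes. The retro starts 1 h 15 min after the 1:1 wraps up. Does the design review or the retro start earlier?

The retro starts at 2:42 PM + 75 min = 3:57 PM.
The all-hands starts at 3:57 PM + 165 min = 6:42 PM.
The design review ends at 6:42 PM + 195 min = 9:57 PM.
The retro ends at 9:57 PM − 195 min = 6:42 PM.
The design review starts at 6:42 PM + 90 min = 8:12 PM.
The design review starts at 8:12 PM and the retro starts at 3:57 PM, so the retro is first.

the retro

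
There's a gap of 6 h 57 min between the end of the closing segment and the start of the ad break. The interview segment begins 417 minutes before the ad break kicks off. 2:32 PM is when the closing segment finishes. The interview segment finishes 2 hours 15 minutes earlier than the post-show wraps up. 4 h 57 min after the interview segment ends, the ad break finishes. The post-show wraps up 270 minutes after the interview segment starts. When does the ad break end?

The ad break starts at 2:32 PM + 417 min = 9:29 PM.
The interview segment starts at 9:29 PM − 417 min = 2:32 PM.
The post-show ends at 2:32 PM + 270 min = 7:02 PM.
The interview segment ends at 7:02 PM − 135 min = 4:47 PM.
The ad break ends at 4:47 PM + 297 min = 9:44 PM.

9:44 PM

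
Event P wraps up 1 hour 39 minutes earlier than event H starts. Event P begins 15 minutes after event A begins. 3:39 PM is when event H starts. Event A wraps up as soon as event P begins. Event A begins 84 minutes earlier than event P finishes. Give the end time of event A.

12:51 PM

Event P ends at 3:39 PM − 99 min = 2:00 PM.
Event A starts at 2:00 PM − 84 min = 12:36 PM.
Event P starts at 12:36 PM + 15 min = 12:51 PM.
So event A ends at 12:51 PM.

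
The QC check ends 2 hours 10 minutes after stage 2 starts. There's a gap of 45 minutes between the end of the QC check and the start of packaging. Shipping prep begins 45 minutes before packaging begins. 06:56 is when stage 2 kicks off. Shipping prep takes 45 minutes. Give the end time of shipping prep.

09:51

The QC check ends at 06:56 + 130 min = 09:06.
Packaging starts at 09:06 + 45 min = 09:51.
Shipping prep starts at 09:51 − 45 min = 09:06.
Shipping prep ends at 09:06 + 45 min = 09:51.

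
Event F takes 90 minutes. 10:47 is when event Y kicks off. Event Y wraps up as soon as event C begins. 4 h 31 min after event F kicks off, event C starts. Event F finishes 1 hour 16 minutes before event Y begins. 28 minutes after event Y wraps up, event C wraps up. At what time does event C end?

13:00

Event F ends at 10:47 − 76 min = 09:31.
Event F starts at 09:31 − 90 min = 08:01.
Event C starts at 08:01 + 271 min = 12:32.
So event Y ends at 12:32.
Event C ends at 12:32 + 28 min = 13:00.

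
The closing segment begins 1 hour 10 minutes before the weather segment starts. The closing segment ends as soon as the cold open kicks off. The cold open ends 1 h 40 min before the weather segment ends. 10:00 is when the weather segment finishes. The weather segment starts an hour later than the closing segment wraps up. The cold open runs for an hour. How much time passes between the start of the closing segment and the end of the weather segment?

The cold open ends at 10:00 − 100 min = 08:20.
The cold open starts at 08:20 − 60 min = 07:20.
So the closing segment ends at 07:20.
The weather segment starts at 07:20 + 60 min = 08:20.
The closing segment starts at 08:20 − 70 min = 07:10.
From 07:10 to 10:00 is 2 h 50 min.

2 h 50 min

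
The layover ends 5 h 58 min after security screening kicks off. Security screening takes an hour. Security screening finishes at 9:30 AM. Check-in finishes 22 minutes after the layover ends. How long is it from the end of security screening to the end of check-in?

Security screening starts at 9:30 AM − 60 min = 8:30 AM.
The layover ends at 8:30 AM + 358 min = 2:28 PM.
Check-in ends at 2:28 PM + 22 min = 2:50 PM.
From 9:30 AM to 2:50 PM is 320 minutes.

320 minutes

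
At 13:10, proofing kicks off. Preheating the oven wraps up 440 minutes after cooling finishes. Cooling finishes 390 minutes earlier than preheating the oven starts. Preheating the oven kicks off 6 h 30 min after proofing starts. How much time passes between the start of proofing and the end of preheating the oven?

7 hours 20 minutes

Preheating the oven starts at 13:10 + 390 min = 19:40.
Cooling ends at 19:40 − 390 min = 13:10.
Preheating the oven ends at 13:10 + 440 min = 20:30.
From 13:10 to 20:30 is 7 hours 20 minutes.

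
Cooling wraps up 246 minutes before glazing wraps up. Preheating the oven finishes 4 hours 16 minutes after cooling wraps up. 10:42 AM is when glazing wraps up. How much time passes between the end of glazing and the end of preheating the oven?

10 minutes

Cooling ends at 10:42 AM − 246 min = 6:36 AM.
Preheating the oven ends at 6:36 AM + 256 min = 10:52 AM.
From 10:42 AM to 10:52 AM is 10 minutes.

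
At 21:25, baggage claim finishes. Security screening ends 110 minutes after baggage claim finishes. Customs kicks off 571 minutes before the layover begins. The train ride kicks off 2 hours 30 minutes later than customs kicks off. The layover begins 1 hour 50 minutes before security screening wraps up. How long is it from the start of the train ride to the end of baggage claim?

421 minutes

Security screening ends at 21:25 + 110 min = 23:15.
The layover starts at 23:15 − 110 min = 21:25.
Customs starts at 21:25 − 571 min = 11:54.
The train ride starts at 11:54 + 150 min = 14:24.
From 14:24 to 21:25 is 421 minutes.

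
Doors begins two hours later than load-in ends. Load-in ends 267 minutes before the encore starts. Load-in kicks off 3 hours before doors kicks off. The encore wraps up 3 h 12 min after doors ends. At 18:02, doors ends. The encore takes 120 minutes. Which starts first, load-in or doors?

The encore ends at 18:02 + 192 min = 21:14.
The encore starts at 21:14 − 120 min = 19:14.
Load-in ends at 19:14 − 267 min = 14:47.
Doors starts at 14:47 + 120 min = 16:47.
Load-in starts at 16:47 − 180 min = 13:47.
Load-in starts at 13:47 and doors starts at 16:47, so load-in is first.

load-in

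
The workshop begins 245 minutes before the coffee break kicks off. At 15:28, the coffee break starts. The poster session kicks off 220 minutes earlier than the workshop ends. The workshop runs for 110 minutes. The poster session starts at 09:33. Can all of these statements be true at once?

Yes

The workshop starts at 15:28 − 245 min = 11:23.
The workshop ends at 11:23 + 110 min = 13:13.
The poster session starts at 13:13 − 220 min = 09:33.
That matches the stated 09:33, so the schedule is consistent.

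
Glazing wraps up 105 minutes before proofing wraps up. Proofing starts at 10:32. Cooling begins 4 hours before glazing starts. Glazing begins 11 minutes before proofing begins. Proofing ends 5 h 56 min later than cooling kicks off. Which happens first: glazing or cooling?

Glazing starts at 10:32 − 11 min = 10:21.
Cooling starts at 10:21 − 240 min = 06:21.
Glazing starts at 10:21 and cooling starts at 06:21, so cooling is first.

cooling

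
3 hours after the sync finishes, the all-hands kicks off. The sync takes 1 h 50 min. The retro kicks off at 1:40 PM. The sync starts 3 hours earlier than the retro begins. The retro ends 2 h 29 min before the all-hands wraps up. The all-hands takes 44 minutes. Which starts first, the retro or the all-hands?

the retro

The sync starts at 1:40 PM − 180 min = 10:40 AM.
The sync ends at 10:40 AM + 110 min = 12:30 PM.
The all-hands starts at 12:30 PM + 180 min = 3:30 PM.
The retro starts at 1:40 PM and the all-hands starts at 3:30 PM, so the retro is first.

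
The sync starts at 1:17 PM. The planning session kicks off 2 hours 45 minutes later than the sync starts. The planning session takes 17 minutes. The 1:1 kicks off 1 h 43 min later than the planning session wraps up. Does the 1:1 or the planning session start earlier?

the planning session

The planning session starts at 1:17 PM + 165 min = 4:02 PM.
The planning session ends at 4:02 PM + 17 min = 4:19 PM.
The 1:1 starts at 4:19 PM + 103 min = 6:02 PM.
The 1:1 starts at 6:02 PM and the planning session starts at 4:02 PM, so the planning session is first.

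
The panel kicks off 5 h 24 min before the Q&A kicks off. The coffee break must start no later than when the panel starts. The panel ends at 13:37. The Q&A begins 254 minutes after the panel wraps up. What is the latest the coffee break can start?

12:27

The Q&A starts at 13:37 + 254 min = 17:51.
The panel starts at 17:51 − 324 min = 12:27.
The coffee break is bounded by the panel, so the latest it can start is 12:27.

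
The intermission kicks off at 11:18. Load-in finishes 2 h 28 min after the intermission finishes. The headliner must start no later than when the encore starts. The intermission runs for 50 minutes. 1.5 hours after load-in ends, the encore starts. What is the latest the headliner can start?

The intermission ends at 11:18 + 50 min = 12:08.
Load-in ends at 12:08 + 148 min = 14:36.
The encore starts at 14:36 + 90 min = 16:06.
The headliner is bounded by the encore, so the latest it can start is 16:06.

16:06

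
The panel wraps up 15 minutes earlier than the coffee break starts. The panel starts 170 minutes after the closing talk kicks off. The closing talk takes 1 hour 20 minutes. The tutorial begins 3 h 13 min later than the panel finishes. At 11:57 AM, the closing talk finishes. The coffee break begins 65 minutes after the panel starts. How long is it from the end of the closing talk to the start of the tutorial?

The closing talk starts at 11:57 AM − 80 min = 10:37 AM.
The panel starts at 10:37 AM + 170 min = 1:27 PM.
The coffee break starts at 1:27 PM + 65 min = 2:32 PM.
The panel ends at 2:32 PM − 15 min = 2:17 PM.
The tutorial starts at 2:17 PM + 193 min = 5:30 PM.
From 11:57 AM to 5:30 PM is 5 hours 33 minutes.

5 hours 33 minutes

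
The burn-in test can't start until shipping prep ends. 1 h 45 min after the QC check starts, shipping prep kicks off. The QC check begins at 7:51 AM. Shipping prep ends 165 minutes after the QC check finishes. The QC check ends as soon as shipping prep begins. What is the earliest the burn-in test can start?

Shipping prep starts at 7:51 AM + 105 min = 9:36 AM.
So the QC check ends at 9:36 AM.
Shipping prep ends at 9:36 AM + 165 min = 12:21 PM.
The burn-in test is bounded by shipping prep, so the earliest it can start is 12:21 PM.

12:21 PM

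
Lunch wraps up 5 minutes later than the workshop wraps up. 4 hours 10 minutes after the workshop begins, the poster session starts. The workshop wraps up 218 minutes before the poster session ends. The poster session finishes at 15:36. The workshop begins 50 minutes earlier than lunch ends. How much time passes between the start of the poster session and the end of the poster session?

The workshop ends at 15:36 − 218 min = 11:58.
Lunch ends at 11:58 + 5 min = 12:03.
The workshop starts at 12:03 − 50 min = 11:13.
The poster session starts at 11:13 + 250 min = 15:23.
From 15:23 to 15:36 is 13 minutes.

13 minutes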